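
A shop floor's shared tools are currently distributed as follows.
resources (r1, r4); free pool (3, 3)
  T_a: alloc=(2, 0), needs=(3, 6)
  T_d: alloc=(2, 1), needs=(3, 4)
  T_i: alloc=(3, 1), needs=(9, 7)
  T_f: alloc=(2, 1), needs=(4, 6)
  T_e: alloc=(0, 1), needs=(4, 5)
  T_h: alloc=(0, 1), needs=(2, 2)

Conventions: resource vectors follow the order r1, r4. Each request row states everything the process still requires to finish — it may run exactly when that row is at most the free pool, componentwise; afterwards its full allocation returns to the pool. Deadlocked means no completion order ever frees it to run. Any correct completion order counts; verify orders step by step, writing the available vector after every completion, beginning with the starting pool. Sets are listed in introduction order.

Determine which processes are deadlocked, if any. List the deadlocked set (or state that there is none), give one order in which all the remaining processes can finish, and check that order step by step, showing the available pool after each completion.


No process is deadlocked.
Key observation: beginning at T_h, releases accumulate fast enough that every process eventually fits.
A valid finishing order for the others: T_h, T_d, T_e, T_a, T_f, T_i. Step-by-step check:
  pool = (3, 3)
  T_h needs (2, 2) <= (3, 3) -> finishes; pool += (0, 1) = (3, 4)
  T_d needs (3, 4) <= (3, 4) -> finishes; pool += (2, 1) = (5, 5)
  T_e needs (4, 5) <= (5, 5) -> finishes; pool += (0, 1) = (5, 6)
  T_a needs (3, 6) <= (5, 6) -> finishes; pool += (2, 0) = (7, 6)
  T_f needs (4, 6) <= (7, 6) -> finishes; pool += (2, 1) = (9, 7)
  T_i needs (9, 7) <= (9, 7) -> finishes; pool += (3, 1) = (12, 8)


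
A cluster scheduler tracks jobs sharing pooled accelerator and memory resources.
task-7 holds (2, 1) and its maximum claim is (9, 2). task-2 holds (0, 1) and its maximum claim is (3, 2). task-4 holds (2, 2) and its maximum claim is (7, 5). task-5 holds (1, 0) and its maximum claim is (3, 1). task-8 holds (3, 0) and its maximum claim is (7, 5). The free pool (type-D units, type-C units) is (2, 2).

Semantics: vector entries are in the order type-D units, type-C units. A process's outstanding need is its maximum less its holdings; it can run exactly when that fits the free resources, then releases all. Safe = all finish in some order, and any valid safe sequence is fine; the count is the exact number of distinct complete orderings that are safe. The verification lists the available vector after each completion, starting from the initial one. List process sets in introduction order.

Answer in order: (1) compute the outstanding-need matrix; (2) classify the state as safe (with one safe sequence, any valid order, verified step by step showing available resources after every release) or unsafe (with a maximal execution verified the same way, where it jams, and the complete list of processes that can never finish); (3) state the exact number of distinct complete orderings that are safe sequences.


(1) Remaining need (order type-D units, type-C units):
  task-7: (7, 1)
  task-2: (3, 1)
  task-4: (5, 3)
  task-5: (2, 1)
  task-8: (4, 5)
(2) UNSAFE.
Key observation: once task-5, task-2 finish, the pool peaks at (3, 3) — and every remaining process still needs more type-D units than that.
The run task-5, task-2 cannot be extended any further. Walking it through:
  pool = (2, 2)
  task-5: need (2, 1) fits (2, 2); releases (1, 0), pool now (3, 2)
  task-2: need (3, 1) fits (3, 2); releases (0, 1), pool now (3, 3)
  task-7 cannot run: need (7, 1) vs free (3, 3) (insufficient type-D units)
  task-4 cannot run: need (5, 3) vs free (3, 3) (insufficient type-D units)
  task-8 cannot run: need (4, 5) vs free (3, 3) (insufficient type-D units and type-C units)
Permanently blocked: task-7, task-4 and task-8.
(3) Precisely 0 of the possible complete orderings are safe sequences.


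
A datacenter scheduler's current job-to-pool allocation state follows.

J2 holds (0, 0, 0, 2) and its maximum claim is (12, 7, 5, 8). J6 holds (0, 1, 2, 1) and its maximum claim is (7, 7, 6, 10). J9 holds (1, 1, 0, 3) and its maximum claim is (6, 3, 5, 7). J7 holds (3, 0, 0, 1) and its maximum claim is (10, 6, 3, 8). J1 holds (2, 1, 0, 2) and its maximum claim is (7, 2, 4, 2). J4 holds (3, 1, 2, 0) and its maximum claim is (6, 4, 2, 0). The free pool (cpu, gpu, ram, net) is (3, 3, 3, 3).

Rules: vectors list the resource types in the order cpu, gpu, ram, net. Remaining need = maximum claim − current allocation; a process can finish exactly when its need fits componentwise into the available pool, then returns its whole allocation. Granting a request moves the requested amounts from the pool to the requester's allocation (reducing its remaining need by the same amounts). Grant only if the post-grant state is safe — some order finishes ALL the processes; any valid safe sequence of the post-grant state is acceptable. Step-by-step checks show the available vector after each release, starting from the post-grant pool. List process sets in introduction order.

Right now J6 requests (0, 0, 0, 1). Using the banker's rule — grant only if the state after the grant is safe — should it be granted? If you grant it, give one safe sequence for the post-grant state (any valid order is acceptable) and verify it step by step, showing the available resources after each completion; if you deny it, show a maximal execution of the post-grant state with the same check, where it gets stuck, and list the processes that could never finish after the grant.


GRANT. The post-grant state is safe; one safe sequence: J4, J1, J9, J7, J6, J2.
Key observation: post-grant, (3, 3, 3, 2) remains, and an order beginning with J4 completes everyone.
Check on the post-grant state, step by step:
  pool = (3, 3, 3, 2)
  J4 needs (3, 3, 0, 0) <= (3, 3, 3, 2) -> finishes; pool += (3, 1, 2, 0) = (6, 4, 5, 2)
  J1 needs (5, 1, 4, 0) <= (6, 4, 5, 2) -> finishes; pool += (2, 1, 0, 2) = (8, 5, 5, 4)
  J9 needs (5, 2, 5, 4) <= (8, 5, 5, 4) -> finishes; pool += (1, 1, 0, 3) = (9, 6, 5, 7)
  J7 needs (7, 6, 3, 7) <= (9, 6, 5, 7) -> finishes; pool += (3, 0, 0, 1) = (12, 6, 5, 8)
  J6 needs (7, 6, 4, 8) <= (12, 6, 5, 8) -> finishes; pool += (0, 1, 2, 2) = (12, 7, 7, 10)
  J2 needs (12, 7, 5, 6) <= (12, 7, 7, 10) -> finishes; pool += (0, 0, 0, 2) = (12, 7, 7, 12)


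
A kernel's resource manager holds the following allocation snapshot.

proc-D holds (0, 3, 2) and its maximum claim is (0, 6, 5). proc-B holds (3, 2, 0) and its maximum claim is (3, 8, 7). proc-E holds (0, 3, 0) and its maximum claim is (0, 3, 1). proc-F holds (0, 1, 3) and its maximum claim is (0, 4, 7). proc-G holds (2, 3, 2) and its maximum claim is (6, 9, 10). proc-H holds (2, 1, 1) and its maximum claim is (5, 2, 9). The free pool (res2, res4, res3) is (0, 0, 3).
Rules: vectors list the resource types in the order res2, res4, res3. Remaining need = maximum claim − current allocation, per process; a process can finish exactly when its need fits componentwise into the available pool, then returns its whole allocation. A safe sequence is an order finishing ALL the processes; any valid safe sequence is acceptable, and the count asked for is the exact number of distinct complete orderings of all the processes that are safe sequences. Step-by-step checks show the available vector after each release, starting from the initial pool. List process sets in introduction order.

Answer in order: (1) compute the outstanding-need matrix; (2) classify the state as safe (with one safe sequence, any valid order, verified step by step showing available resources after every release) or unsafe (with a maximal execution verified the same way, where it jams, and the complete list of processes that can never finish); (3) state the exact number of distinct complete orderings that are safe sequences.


(1) Need matrix, components ordered res2, res4, res3:
  proc-D: (0, 3, 3)
  proc-B: (0, 6, 7)
  proc-E: (0, 0, 1)
  proc-F: (0, 3, 4)
  proc-G: (4, 6, 8)
  proc-H: (3, 1, 8)
(2) SAFE, for example via the order proc-E, proc-D, proc-F, proc-B, proc-H, proc-G.
Key observation: at proc-D the run first touches a limit — (0, 3, 3) against (0, 3, 3), exact on a resource it actually requests.
Step-by-step check:
  pool = (0, 0, 3)
  proc-E: need (0, 0, 1) fits (0, 0, 3); releases (0, 3, 0), pool now (0, 3, 3)
  proc-D: need (0, 3, 3) fits (0, 3, 3); releases (0, 3, 2), pool now (0, 6, 5)
  proc-F: need (0, 3, 4) fits (0, 6, 5); releases (0, 1, 3), pool now (0, 7, 8)
  proc-B: need (0, 6, 7) fits (0, 7, 8); releases (3, 2, 0), pool now (3, 9, 8)
  proc-H: need (3, 1, 8) fits (3, 9, 8); releases (2, 1, 1), pool now (5, 10, 9)
  proc-G: need (4, 6, 8) fits (5, 10, 9); releases (2, 3, 2), pool now (7, 13, 11)
(3) Precisely 1 of the possible complete orderings is a safe sequence.


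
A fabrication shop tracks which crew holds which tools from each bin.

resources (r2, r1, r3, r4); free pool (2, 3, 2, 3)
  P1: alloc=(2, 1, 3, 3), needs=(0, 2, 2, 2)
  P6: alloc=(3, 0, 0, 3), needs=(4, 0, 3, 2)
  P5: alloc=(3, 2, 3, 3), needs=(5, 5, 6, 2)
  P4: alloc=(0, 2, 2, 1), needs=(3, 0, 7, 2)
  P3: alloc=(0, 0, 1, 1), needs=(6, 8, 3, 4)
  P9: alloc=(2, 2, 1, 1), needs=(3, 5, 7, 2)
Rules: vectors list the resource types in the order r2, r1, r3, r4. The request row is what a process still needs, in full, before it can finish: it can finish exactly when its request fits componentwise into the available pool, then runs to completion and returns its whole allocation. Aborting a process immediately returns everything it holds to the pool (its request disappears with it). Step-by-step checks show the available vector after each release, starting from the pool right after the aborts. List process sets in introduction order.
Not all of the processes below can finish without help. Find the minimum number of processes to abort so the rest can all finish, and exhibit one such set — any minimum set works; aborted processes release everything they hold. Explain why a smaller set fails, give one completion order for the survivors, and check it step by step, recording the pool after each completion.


Abort P9.
Key observation: the deadlocked P5 becomes finishable only because P9 released (2, 2, 1, 1); it completes at step 2 below.
Minimality: the empty abort set fails — the state is deadlocked as it stands.
One survivor order: P1, P5, P6, P4, P3. Walking it through (post-abort pool first):
  pool = (4, 5, 3, 4)
  run P1 (needs (0, 2, 2, 2), free (4, 5, 3, 4)); after release of (2, 1, 3, 3) the pool is (6, 6, 6, 7)
  run P5 (needs (5, 5, 6, 2), free (6, 6, 6, 7)); after release of (3, 2, 3, 3) the pool is (9, 8, 9, 10)
  run P6 (needs (4, 0, 3, 2), free (9, 8, 9, 10)); after release of (3, 0, 0, 3) the pool is (12, 8, 9, 13)
  run P4 (needs (3, 0, 7, 2), free (12, 8, 9, 13)); after release of (0, 2, 2, 1) the pool is (12, 10, 11, 14)
  run P3 (needs (6, 8, 3, 4), free (12, 10, 11, 14)); after release of (0, 0, 1, 1) the pool is (12, 10, 12, 15)


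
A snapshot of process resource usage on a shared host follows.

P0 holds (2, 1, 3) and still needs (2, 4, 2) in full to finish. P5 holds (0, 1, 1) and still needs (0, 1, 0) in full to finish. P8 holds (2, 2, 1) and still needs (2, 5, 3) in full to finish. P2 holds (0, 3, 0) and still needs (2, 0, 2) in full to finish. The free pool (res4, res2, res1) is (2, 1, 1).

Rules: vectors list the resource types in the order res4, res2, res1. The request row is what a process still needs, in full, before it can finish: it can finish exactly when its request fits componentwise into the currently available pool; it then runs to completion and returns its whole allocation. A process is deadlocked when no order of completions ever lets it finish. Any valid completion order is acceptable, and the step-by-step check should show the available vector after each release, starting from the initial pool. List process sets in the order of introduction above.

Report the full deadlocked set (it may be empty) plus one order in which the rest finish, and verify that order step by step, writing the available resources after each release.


The deadlocked set is empty.
Key observation: P5 fits the free pool immediately, and its release cascades until everyone finishes.
A valid finishing order for the others: P5, P2, P0, P8. Step-by-step check:
  pool = (2, 1, 1)
  P5 needs (0, 1, 0) <= (2, 1, 1) -> finishes; pool += (0, 1, 1) = (2, 2, 2)
  P2 needs (2, 0, 2) <= (2, 2, 2) -> finishes; pool += (0, 3, 0) = (2, 5, 2)
  P0 needs (2, 4, 2) <= (2, 5, 2) -> finishes; pool += (2, 1, 3) = (4, 6, 5)
  P8 needs (2, 5, 3) <= (4, 6, 5) -> finishes; pool += (2, 2, 1) = (6, 8, 6)


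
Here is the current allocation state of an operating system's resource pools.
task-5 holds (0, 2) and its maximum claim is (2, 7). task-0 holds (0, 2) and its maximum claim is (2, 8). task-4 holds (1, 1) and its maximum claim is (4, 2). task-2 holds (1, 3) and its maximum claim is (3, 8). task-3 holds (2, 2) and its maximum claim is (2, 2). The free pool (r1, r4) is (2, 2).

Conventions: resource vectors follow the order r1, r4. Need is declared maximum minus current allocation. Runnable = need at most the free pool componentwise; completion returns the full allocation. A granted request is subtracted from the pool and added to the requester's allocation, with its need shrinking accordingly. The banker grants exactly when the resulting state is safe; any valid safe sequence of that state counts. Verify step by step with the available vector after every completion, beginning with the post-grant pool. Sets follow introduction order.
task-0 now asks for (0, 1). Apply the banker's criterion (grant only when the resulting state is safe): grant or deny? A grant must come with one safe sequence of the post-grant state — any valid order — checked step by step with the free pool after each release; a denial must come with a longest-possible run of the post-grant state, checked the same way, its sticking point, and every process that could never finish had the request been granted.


DENY. Granting would leave the state unsafe.
Key observation: task-3, task-4 can finish, but then (5, 4) is all there is, and the blocked group's r4 demands exceed it.
After a pretend grant, a maximal execution: task-3, task-4 — then nothing else fits. Check, step by step:
  pool = (2, 1)
  task-3: need (0, 0) fits (2, 1); releases (2, 2), pool now (4, 3)
  task-4: need (3, 1) fits (4, 3); releases (1, 1), pool now (5, 4)
  task-5 still needs (2, 5) but only (5, 4) is free — short on r4
  task-0 still needs (2, 5) but only (5, 4) is free — short on r4
  task-2 still needs (2, 5) but only (5, 4) is free — short on r4
Had the request been granted, task-5, task-0 and task-2 could never finish.


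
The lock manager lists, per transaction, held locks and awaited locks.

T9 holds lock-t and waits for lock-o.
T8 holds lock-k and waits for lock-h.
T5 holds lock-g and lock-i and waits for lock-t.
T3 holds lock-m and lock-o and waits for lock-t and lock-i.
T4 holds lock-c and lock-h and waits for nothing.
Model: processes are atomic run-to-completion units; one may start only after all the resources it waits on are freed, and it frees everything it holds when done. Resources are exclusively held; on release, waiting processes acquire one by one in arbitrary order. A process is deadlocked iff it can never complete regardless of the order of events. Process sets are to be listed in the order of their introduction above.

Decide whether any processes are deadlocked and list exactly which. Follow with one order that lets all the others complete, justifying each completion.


Deadlocked set: T9, T5 and T3.
Key observation: the cycle T9 -> T3 -> T9 can never break — each member waits on the next; T5 is caught in further circular waits.
One completion order for the rest: T4, T8.
Step-by-step check:
  T4 waits on nothing -> runs at once and releases lock-c and lock-h
  run T8 (all its waits — lock-h — are resolved); releases lock-k


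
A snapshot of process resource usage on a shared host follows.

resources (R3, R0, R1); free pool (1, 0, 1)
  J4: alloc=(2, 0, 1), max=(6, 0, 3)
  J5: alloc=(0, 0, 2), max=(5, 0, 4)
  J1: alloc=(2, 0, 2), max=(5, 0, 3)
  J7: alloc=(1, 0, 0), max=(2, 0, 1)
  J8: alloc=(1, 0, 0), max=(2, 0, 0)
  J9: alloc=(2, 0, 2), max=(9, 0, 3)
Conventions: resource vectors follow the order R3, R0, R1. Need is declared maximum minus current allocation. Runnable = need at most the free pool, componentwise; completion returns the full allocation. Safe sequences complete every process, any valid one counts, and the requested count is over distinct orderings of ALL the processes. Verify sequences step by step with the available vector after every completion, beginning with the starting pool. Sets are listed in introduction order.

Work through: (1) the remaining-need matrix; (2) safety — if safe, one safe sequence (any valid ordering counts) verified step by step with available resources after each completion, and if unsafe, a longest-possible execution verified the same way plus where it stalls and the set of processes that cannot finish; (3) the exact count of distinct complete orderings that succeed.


(1) Need matrix, components ordered R3, R0, R1:
  J4: (4, 0, 2)
  J5: (5, 0, 2)
  J1: (3, 0, 1)
  J7: (1, 0, 1)
  J8: (1, 0, 0)
  J9: (7, 0, 1)
(2) SAFE. One safe sequence: J7, J8, J1, J4, J9, J5.
Key observation: at J7 the run first touches a limit — (1, 0, 1) against (1, 0, 1), exact on a resource it actually requests.
Check, step by step:
  pool = (1, 0, 1)
  J7: need (1, 0, 1) fits (1, 0, 1); releases (1, 0, 0), pool now (2, 0, 1)
  J8: need (1, 0, 0) fits (2, 0, 1); releases (1, 0, 0), pool now (3, 0, 1)
  J1: need (3, 0, 1) fits (3, 0, 1); releases (2, 0, 2), pool now (5, 0, 3)
  J4: need (4, 0, 2) fits (5, 0, 3); releases (2, 0, 1), pool now (7, 0, 4)
  J9: need (7, 0, 1) fits (7, 0, 4); releases (2, 0, 2), pool now (9, 0, 6)
  J5: need (5, 0, 2) fits (9, 0, 6); releases (0, 0, 2), pool now (9, 0, 8)
(3) Exactly 6 of the possible complete orderings are safe sequences.


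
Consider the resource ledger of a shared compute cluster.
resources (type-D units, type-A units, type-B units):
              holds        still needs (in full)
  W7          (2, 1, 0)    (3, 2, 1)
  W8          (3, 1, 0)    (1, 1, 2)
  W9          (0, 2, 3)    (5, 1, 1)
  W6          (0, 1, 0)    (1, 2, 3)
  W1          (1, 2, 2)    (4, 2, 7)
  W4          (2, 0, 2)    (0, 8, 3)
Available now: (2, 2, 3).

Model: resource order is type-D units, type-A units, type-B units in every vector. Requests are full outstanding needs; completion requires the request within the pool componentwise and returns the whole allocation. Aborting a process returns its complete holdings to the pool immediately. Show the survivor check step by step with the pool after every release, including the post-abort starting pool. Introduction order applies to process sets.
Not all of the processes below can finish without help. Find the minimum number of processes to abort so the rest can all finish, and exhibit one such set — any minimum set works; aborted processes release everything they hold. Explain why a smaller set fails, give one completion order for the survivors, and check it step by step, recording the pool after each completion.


The answer: abort W1.
Key observation: the returned (1, 2, 2) from W1 is what brings W4 — unrunnable before, under any order — into play at step 4.
Why nothing smaller works: aborting no one leaves the state deadlocked as given.
One survivor order: W6, W8, W9, W4, W7. Step-by-step check (post-abort pool first):
  pool = (3, 4, 5)
  W6 needs (1, 2, 3) <= (3, 4, 5) -> finishes; pool += (0, 1, 0) = (3, 5, 5)
  W8 needs (1, 1, 2) <= (3, 5, 5) -> finishes; pool += (3, 1, 0) = (6, 6, 5)
  W9 needs (5, 1, 1) <= (6, 6, 5) -> finishes; pool += (0, 2, 3) = (6, 8, 8)
  W4 needs (0, 8, 3) <= (6, 8, 8) -> finishes; pool += (2, 0, 2) = (8, 8, 10)
  W7 needs (3, 2, 1) <= (8, 8, 10) -> finishes; pool += (2, 1, 0) = (10, 9, 10)


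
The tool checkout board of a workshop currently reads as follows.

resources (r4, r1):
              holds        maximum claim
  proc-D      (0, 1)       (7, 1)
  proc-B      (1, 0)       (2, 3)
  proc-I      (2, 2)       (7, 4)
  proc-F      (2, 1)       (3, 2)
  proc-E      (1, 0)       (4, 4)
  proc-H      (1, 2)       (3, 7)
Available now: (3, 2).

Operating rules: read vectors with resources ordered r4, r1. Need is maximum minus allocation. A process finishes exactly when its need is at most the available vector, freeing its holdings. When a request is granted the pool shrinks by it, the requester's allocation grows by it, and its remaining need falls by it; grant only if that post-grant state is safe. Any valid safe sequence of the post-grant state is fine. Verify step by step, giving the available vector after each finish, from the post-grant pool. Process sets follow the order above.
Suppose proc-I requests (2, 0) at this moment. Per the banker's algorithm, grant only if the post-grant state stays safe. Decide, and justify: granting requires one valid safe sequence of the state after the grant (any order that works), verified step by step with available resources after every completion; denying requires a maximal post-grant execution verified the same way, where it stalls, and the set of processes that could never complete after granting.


GRANT. The post-grant state is safe; one safe sequence: proc-F, proc-B, proc-I, proc-E, proc-D, proc-H.
Key observation: the transfer keeps a workable pool ((1, 2)); proc-F starts the safe sequence.
Verifying the post-grant state step by step:
  pool = (1, 2)
  run proc-F (needs (1, 1), free (1, 2)); after release of (2, 1) the pool is (3, 3)
  run proc-B (needs (1, 3), free (3, 3)); after release of (1, 0) the pool is (4, 3)
  run proc-I (needs (3, 2), free (4, 3)); after release of (4, 2) the pool is (8, 5)
  run proc-E (needs (3, 4), free (8, 5)); after release of (1, 0) the pool is (9, 5)
  run proc-D (needs (7, 0), free (9, 5)); after release of (0, 1) the pool is (9, 6)
  run proc-H (needs (2, 5), free (9, 6)); after release of (1, 2) the pool is (10, 8)


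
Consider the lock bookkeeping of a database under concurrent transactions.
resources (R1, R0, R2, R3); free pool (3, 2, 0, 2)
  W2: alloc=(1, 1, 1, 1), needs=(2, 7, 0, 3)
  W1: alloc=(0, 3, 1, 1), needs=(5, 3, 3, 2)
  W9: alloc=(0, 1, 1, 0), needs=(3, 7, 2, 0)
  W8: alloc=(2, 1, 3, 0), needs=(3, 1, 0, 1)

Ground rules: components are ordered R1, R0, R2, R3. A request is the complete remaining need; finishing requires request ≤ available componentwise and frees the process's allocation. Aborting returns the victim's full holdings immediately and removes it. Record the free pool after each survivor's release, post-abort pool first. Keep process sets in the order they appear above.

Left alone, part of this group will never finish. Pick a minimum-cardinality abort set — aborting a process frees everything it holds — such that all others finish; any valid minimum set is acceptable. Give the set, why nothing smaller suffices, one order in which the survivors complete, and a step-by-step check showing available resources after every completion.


The answer: abort W9.
Key observation: the deadlocked W2 becomes finishable only because W9 released (0, 1, 1, 0); it completes at step 3 below.
No smaller set exists: with zero aborts the deadlock remains.
One survivor order: W8, W1, W2. Verifying each step (post-abort pool first):
  pool = (3, 3, 1, 2)
  W8 needs (3, 1, 0, 1) <= (3, 3, 1, 2) -> finishes; pool += (2, 1, 3, 0) = (5, 4, 4, 2)
  W1 needs (5, 3, 3, 2) <= (5, 4, 4, 2) -> finishes; pool += (0, 3, 1, 1) = (5, 7, 5, 3)
  W2 needs (2, 7, 0, 3) <= (5, 7, 5, 3) -> finishes; pool += (1, 1, 1, 1) = (6, 8, 6, 4)


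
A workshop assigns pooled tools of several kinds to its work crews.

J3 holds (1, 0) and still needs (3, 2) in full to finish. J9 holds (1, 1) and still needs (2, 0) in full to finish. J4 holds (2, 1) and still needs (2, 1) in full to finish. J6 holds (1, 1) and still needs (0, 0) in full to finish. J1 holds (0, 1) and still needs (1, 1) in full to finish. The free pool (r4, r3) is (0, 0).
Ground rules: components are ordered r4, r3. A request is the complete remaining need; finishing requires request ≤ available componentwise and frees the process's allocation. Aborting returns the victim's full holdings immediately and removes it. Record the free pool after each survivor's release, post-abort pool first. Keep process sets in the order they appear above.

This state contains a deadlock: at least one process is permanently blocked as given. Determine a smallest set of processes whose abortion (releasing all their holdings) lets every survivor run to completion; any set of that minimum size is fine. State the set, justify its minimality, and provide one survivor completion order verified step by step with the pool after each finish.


Abort J9.
Key observation: the deadlocked J4 becomes finishable only because J9 released (1, 1); it completes at step 2 below.
Why nothing smaller works: aborting no one leaves the state deadlocked as given.
The survivors complete as J6, J4, J1, J3. Check, step by step (starting from the post-abort pool):
  pool = (1, 1)
  J6 needs (0, 0) <= (1, 1) -> finishes; pool += (1, 1) = (2, 2)
  J4 needs (2, 1) <= (2, 2) -> finishes; pool += (2, 1) = (4, 3)
  J1 needs (1, 1) <= (4, 3) -> finishes; pool += (0, 1) = (4, 4)
  J3 needs (3, 2) <= (4, 4) -> finishes; pool += (1, 0) = (5, 4)


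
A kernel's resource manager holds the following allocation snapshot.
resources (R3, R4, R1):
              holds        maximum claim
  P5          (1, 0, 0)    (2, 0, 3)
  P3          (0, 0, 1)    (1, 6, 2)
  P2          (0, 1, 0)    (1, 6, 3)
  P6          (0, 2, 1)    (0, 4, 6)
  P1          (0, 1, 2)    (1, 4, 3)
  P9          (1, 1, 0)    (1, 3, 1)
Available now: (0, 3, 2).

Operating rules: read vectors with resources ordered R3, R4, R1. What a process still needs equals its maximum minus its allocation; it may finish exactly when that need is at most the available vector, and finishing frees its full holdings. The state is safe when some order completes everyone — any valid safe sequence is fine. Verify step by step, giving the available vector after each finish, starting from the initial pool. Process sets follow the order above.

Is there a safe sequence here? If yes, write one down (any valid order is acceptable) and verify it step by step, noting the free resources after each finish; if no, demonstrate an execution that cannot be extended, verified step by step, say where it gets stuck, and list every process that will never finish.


The state is SAFE; one workable sequence: P9, P1, P2, P3, P6, P5.
Key observation: the first exact fit in this order is P1 — it needs (1, 3, 1) with (1, 4, 2) free, meeting a requested resource to the last unit.
Verifying each step:
  pool = (0, 3, 2)
  run P9 (needs (0, 2, 1), free (0, 3, 2)); after release of (1, 1, 0) the pool is (1, 4, 2)
  run P1 (needs (1, 3, 1), free (1, 4, 2)); after release of (0, 1, 2) the pool is (1, 5, 4)
  run P2 (needs (1, 5, 3), free (1, 5, 4)); after release of (0, 1, 0) the pool is (1, 6, 4)
  run P3 (needs (1, 6, 1), free (1, 6, 4)); after release of (0, 0, 1) the pool is (1, 6, 5)
  run P6 (needs (0, 2, 5), free (1, 6, 5)); after release of (0, 2, 1) the pool is (1, 8, 6)
  run P5 (needs (1, 0, 3), free (1, 8, 6)); after release of (1, 0, 0) the pool is (2, 8, 6)


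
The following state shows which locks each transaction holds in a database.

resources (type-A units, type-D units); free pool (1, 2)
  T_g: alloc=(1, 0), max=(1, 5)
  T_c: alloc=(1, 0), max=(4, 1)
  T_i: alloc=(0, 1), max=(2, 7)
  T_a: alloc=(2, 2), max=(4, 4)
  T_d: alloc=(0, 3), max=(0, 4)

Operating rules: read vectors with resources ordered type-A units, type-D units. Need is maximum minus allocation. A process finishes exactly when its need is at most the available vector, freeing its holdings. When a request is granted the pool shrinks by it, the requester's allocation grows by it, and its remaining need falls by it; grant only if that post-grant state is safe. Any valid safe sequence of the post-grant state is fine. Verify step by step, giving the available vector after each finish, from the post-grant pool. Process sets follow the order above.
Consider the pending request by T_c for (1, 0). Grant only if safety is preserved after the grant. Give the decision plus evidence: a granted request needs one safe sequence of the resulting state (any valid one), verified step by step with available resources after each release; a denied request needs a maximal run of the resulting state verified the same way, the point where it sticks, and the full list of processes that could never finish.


DENY — the pretend-granted state is unsafe.
Key observation: no order helps: past T_d, T_g, the free pool tops out at (1, 5), below what each blocked process needs in type-A units.
On the post-grant state, T_d, T_g is a maximal run — nothing extends it. Check, step by step:
  pool = (0, 2)
  T_d: need (0, 1) fits (0, 2); releases (0, 3), pool now (0, 5)
  T_g: need (0, 5) fits (0, 5); releases (1, 0), pool now (1, 5)
  T_c cannot run: need (2, 1) vs free (1, 5) (insufficient type-A units)
  T_i cannot run: need (2, 6) vs free (1, 5) (insufficient type-A units and type-D units)
  T_a cannot run: need (2, 2) vs free (1, 5) (insufficient type-A units)
Post-grant, the permanently blocked set is T_c, T_i and T_a.


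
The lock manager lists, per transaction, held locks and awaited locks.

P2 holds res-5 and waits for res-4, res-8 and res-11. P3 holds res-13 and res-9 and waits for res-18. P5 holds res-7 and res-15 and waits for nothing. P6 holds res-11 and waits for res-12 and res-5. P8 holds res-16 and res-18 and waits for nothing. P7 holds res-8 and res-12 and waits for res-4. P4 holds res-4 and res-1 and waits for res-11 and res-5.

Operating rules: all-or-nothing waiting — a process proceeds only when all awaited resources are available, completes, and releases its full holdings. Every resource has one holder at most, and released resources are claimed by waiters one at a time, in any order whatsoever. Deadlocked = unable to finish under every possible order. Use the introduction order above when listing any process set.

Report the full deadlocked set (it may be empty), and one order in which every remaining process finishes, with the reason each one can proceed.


Deadlocked: P2, P6, P7 and P4.
Key observation: P2 -> P6 -> P2 is a circular wait — nothing in it can go first; P7 and P4 are caught in further circular waits.
A valid finishing order for the others: P8, P5, P3.
Verifying each step:
  P8: no waits; runs immediately, freeing res-16 and res-18
  P5: no waits; runs immediately, freeing res-7 and res-15
  P3 waits on res-18 — all released -> runs and releases res-13 and res-9


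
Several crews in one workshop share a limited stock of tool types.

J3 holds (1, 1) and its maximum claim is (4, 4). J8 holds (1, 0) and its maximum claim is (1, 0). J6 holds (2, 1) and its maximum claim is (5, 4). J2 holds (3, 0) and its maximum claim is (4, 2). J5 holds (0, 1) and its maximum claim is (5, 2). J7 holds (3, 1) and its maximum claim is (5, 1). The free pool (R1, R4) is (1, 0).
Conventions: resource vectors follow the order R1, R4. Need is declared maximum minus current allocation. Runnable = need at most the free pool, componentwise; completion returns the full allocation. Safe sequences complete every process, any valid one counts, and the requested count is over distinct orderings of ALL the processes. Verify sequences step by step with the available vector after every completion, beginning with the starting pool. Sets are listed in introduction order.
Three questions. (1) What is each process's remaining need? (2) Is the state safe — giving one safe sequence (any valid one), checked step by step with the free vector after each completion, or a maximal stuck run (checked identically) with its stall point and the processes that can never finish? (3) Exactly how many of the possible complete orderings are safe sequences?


(1) Outstanding need per process (order R1, R4):
  J3: (3, 3)
  J8: (0, 0)
  J6: (3, 3)
  J2: (1, 2)
  J5: (5, 1)
  J7: (2, 0)
(2) The state is UNSAFE.
Key observation: once J8, J7, J5, J2 finish, the pool peaks at (8, 2) — and every remaining process still needs more R4 than that.
A maximal execution: J8, J7, J5, J2 — then nothing else fits. Verifying each step:
  pool = (1, 0)
  J8: need (0, 0) fits (1, 0); releases (1, 0), pool now (2, 0)
  J7: need (2, 0) fits (2, 0); releases (3, 1), pool now (5, 1)
  J5: need (5, 1) fits (5, 1); releases (0, 1), pool now (5, 2)
  J2: need (1, 2) fits (5, 2); releases (3, 0), pool now (8, 2)
  J3 cannot run: need (3, 3) vs free (8, 2) (insufficient R4)
  J6 cannot run: need (3, 3) vs free (8, 2) (insufficient R4)
Permanently blocked: J3 and J6.
(3) Precisely 0 of the possible complete orderings are safe sequences.


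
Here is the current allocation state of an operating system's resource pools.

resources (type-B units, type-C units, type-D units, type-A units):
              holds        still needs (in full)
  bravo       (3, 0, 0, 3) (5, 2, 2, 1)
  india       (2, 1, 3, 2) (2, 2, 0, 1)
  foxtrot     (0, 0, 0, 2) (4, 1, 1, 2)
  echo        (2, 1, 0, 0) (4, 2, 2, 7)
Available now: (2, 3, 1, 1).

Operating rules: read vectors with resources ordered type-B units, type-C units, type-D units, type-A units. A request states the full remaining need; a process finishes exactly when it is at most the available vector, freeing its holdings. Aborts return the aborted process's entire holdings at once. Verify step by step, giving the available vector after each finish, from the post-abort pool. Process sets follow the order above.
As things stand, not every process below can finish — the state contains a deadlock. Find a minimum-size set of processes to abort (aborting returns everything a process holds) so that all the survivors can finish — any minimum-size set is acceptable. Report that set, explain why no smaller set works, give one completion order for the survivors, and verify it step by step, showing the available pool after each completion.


Abort bravo.
Key observation: no ordering could ever have run echo before the abort of bravo; with (3, 0, 0, 3) back in the pool it fits at step 3.
No smaller set exists: with zero aborts the deadlock remains.
Survivors finish in the order: india, foxtrot, echo. Walking it through (pool after the aborts first):
  pool = (5, 3, 1, 4)
  india needs (2, 2, 0, 1) <= (5, 3, 1, 4) -> finishes; pool += (2, 1, 3, 2) = (7, 4, 4, 6)
  foxtrot needs (4, 1, 1, 2) <= (7, 4, 4, 6) -> finishes; pool += (0, 0, 0, 2) = (7, 4, 4, 8)
  echo needs (4, 2, 2, 7) <= (7, 4, 4, 8) -> finishes; pool += (2, 1, 0, 0) = (9, 5, 4, 8)


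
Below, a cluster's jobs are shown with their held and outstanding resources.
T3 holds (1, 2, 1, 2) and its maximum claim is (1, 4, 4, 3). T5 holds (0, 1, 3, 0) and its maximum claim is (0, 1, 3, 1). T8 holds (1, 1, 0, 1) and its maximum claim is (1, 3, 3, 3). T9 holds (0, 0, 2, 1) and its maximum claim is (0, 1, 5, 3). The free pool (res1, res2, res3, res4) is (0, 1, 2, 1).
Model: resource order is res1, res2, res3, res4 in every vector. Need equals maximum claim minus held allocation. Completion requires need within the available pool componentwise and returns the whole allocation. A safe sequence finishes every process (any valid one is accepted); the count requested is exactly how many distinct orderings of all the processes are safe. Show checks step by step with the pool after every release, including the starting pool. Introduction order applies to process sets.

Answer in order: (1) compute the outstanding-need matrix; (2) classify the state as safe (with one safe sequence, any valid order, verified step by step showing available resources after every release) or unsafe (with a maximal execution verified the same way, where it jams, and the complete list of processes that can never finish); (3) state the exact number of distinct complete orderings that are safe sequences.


(1) Need matrix, components ordered res1, res2, res3, res4:
  T3: (0, 2, 3, 1)
  T5: (0, 0, 0, 1)
  T8: (0, 2, 3, 2)
  T9: (0, 1, 3, 2)
(2) SAFE. One safe sequence: T5, T3, T8, T9.
Key observation: the order's first zero-slack moment is T5 ((0, 0, 0, 1) needed, (0, 1, 2, 1) free — a requested resource with nothing to spare).
Step-by-step check:
  pool = (0, 1, 2, 1)
  T5 needs (0, 0, 0, 1) <= (0, 1, 2, 1) -> finishes; pool += (0, 1, 3, 0) = (0, 2, 5, 1)
  T3 needs (0, 2, 3, 1) <= (0, 2, 5, 1) -> finishes; pool += (1, 2, 1, 2) = (1, 4, 6, 3)
  T8 needs (0, 2, 3, 2) <= (1, 4, 6, 3) -> finishes; pool += (1, 1, 0, 1) = (2, 5, 6, 4)
  T9 needs (0, 1, 3, 2) <= (2, 5, 6, 4) -> finishes; pool += (0, 0, 2, 1) = (2, 5, 8, 5)
(3) Exactly 2 of the possible complete orderings are safe sequences.


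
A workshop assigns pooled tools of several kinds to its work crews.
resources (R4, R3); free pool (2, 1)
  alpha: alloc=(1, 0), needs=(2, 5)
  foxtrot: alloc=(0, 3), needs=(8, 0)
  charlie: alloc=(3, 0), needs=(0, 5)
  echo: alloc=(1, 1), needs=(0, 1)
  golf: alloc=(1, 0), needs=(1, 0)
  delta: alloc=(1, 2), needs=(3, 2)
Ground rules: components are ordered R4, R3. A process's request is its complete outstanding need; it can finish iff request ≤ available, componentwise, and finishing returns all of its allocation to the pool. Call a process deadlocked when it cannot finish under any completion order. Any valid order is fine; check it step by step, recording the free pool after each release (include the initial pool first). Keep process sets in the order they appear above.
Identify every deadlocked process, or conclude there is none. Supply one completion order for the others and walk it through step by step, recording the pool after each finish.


The deadlocked set is alpha, foxtrot and charlie.
Key observation: after echo, delta, golf the pool peaks at (5, 4), and each blocked process is short somewhere: alpha on R3; foxtrot on R4; charlie on R3.
The rest can finish in the order echo, delta, golf. Step-by-step check:
  pool = (2, 1)
  echo: need (0, 1) fits (2, 1); releases (1, 1), pool now (3, 2)
  delta: need (3, 2) fits (3, 2); releases (1, 2), pool now (4, 4)
  golf: need (1, 0) fits (4, 4); releases (1, 0), pool now (5, 4)
None of the blocked processes ever fits:
  alpha cannot run: need (2, 5) vs free (5, 4) (insufficient R3)
  foxtrot cannot run: need (8, 0) vs free (5, 4) (insufficient R4)
  charlie cannot run: need (0, 5) vs free (5, 4) (insufficient R3)


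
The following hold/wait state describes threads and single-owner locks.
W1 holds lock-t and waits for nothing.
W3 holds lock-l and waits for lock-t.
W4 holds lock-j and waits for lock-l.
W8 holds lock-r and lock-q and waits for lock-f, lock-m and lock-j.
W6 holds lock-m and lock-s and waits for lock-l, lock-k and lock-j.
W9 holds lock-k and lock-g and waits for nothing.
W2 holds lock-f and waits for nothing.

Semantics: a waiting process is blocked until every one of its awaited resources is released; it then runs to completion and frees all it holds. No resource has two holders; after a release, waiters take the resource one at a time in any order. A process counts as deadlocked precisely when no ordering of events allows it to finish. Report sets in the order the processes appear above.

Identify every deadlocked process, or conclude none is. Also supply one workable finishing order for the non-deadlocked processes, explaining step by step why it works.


Nothing here is deadlocked.
Key observation: every chain of waits terminates; starting from the processes that wait on nothing, all the rest unlock in turn.
One completion order for the rest: W2, W1, W3, W9, W4, W6, W8.
Verifying each step:
  W2: no waits; runs immediately, freeing lock-f
  W1: no waits; runs immediately, freeing lock-t
  W3 waits on lock-t — all released -> runs and releases lock-l
  W9: no waits; runs immediately, freeing lock-k and lock-g
  W4 waits on lock-l — all released -> runs and releases lock-j
  W6 waits on lock-l, lock-k and lock-j — all released -> runs and releases lock-m and lock-s
  W8 waits on lock-f, lock-m and lock-j — all released -> runs and releases lock-r and lock-q


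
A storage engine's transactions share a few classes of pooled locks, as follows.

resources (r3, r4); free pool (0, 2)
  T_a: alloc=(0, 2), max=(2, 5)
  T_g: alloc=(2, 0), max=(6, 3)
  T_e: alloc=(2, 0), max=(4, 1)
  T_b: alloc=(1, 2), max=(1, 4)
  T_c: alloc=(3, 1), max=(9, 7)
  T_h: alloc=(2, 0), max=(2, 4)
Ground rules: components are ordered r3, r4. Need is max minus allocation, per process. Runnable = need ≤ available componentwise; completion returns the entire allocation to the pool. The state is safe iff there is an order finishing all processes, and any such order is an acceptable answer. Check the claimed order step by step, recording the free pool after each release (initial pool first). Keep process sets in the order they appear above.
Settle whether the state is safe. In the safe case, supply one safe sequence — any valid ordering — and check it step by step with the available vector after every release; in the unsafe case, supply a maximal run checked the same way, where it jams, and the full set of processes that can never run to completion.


The state is SAFE; one workable sequence: T_b, T_h, T_e, T_g, T_a, T_c.
Key observation: the first exact fit in this order is T_b — it needs (0, 2) with (0, 2) free, meeting a requested resource to the last unit.
Step-by-step check:
  pool = (0, 2)
  T_b: need (0, 2) fits (0, 2); releases (1, 2), pool now (1, 4)
  T_h: need (0, 4) fits (1, 4); releases (2, 0), pool now (3, 4)
  T_e: need (2, 1) fits (3, 4); releases (2, 0), pool now (5, 4)
  T_g: need (4, 3) fits (5, 4); releases (2, 0), pool now (7, 4)
  T_a: need (2, 3) fits (7, 4); releases (0, 2), pool now (7, 6)
  T_c: need (6, 6) fits (7, 6); releases (3, 1), pool now (10, 7)
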